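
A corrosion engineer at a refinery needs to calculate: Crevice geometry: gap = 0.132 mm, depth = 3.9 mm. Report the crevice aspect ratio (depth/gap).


Aspect ratio = depth / gap
Ratio = 3.9 / 0.132 = 29.5

29.5


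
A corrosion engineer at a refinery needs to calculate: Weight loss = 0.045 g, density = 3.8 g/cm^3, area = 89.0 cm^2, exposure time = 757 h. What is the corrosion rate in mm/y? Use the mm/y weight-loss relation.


Apply the mm/y weight-loss relation: CR = 87600 * W / (D * A * T)
Numerator: 87600 * 0.045 = 3942.0
Denominator: 3.8 * 89.0 * 757 = 256017.4
CR = 3942.0 / 256017.4 = 0.0154 mm/y

0.0154 mm/y


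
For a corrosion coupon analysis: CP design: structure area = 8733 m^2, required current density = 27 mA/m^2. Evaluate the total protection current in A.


I = area * current density, then convert mA → A (÷1000)
I = 8733 * 27 / 1000 = 235.79 A

235.79 A


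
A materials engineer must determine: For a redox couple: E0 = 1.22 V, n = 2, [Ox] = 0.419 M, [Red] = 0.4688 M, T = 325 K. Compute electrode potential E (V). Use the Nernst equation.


Apply the Nernst equation: E = E0 + (RT/nF)*ln([Ox]/[Red])
Step 1: RT/nF = 8.314*325/(2*96485) = 0.01400244 V
Step 2: [Ox]/[Red] = 0.419/0.4688 = 0.893771
Step 3: ln(0.893771) = -0.112306
Step 4: correction = 0.01400244 * -0.112306 = -0.002 V
E = 1.22 + -0.002 = 1.218 V

1.218 V


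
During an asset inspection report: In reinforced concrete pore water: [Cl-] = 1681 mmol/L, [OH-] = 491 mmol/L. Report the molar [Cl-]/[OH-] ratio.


Threshold parameter = [Cl-] / [OH-] (molar basis; both in mmol/L, so units cancel)
Ratio = 1681 / 491 = 3.42

3.42


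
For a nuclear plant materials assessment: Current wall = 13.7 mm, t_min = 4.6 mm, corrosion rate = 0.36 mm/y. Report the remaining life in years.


Apply the remaining-life relation: RL = (t_current − t_min) / CR
RL = (13.7 − 4.6) / 0.36 = 9.1 / 0.36 = 25.3 years

25.3 years


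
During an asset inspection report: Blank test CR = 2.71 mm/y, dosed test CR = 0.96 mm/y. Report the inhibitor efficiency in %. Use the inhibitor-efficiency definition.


Apply the inhibitor-efficiency definition: IE = (CR_blank − CR_inh)/CR_blank × 100
IE = (2.71 − 0.96) / 2.71 × 100
IE = 1.75 / 2.71 × 100 = 64.6 %

64.6 %


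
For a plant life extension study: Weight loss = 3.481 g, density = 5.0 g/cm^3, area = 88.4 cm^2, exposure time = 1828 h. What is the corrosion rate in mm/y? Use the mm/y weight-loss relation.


Apply the mm/y weight-loss relation: CR = 87600 * W / (D * A * T)
Numerator: 87600 * 3.481 = 304935.6
Denominator: 5.0 * 88.4 * 1828 = 807976.0
CR = 304935.6 / 807976.0 = 0.377407 mm/y

0.377407 mm/y


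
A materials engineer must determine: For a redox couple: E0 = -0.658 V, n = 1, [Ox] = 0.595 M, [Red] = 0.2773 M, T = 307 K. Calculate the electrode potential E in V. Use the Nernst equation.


Apply the Nernst equation: E = E0 + (RT/nF)*ln([Ox]/[Red])
Step 1: RT/nF = 8.314*307/(1*96485) = 0.02645383 V
Step 2: [Ox]/[Red] = 0.595/0.2773 = 2.145691
Step 3: ln(2.145691) = 0.763462
Step 4: correction = 0.02645383 * 0.763462 = 0.02 V
E = -0.658 + 0.02 = -0.638 V

-0.638 V


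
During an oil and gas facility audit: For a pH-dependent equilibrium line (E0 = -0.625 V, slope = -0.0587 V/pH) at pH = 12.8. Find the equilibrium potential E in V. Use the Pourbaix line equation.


Apply the Pourbaix line equation: E = E0 + slope*pH
E = -0.625 + (-0.0587)*12.8 = -0.625 + (-0.75136) = -1.37636 V
Rounded to 4 decimal places: E = -1.3764 V

-1.3764 V


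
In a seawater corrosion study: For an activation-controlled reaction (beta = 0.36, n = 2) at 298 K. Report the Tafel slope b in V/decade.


Apply the Tafel slope relation: b = 2.303*R*T/(beta*n*F)
Numerator: 2.303 * 8.314 * 298 = 5705.85
Denominator: 0.36 * 2 * 96485 = 69469.2
b = 5705.85 / 69469.2 = 0.0821 V/decade

0.0821 V/decade


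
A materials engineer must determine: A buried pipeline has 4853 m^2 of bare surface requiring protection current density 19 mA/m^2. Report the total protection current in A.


I = area * current density, then convert mA → A (÷1000)
I = 4853 * 19 / 1000 = 92.21 A

92.21 A


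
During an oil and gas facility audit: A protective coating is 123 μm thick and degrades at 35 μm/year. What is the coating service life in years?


Service life = thickness / degradation rate
Life = 123 / 35 = 3.5 years

3.5 years


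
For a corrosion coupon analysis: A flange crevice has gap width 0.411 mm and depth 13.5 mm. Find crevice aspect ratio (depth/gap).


Aspect ratio = depth / gap
Ratio = 13.5 / 0.411 = 32.8

32.8


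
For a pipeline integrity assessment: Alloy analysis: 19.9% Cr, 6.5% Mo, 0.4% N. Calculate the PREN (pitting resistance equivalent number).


Apply the PREN formula: PREN = Cr + 3.3*Mo + 16*N
PREN = 19.9 + 3.3*6.5 + 16*0.4
PREN = 19.9 + 21.45 + 6.4 = 47.75

47.75


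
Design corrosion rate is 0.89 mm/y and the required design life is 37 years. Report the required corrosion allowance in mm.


Corrosion allowance = CR × design life
CA = 0.89 * 37 = 32.93 mm

32.93 mm


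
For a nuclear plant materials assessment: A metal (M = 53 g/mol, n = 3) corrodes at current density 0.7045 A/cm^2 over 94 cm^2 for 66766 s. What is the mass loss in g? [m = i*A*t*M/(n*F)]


Apply Faraday's law: m = i*A*t*M / (n*F)
Total charge passed Q = i*A*t = 0.7045*94*66766 = 4421444.818 C
m = Q*M/(n*F) = 4421444.818*53/(3*96485) = 809.579 g

809.579 g


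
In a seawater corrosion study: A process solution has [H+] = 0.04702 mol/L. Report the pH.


pH = −log10[H+]
pH = −log10(0.04702) = 1.33

1.33


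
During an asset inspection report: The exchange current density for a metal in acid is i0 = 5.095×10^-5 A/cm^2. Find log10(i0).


i0 = 5.095×10^-5 A/cm^2
log10(i0) = -4.293

-4.293


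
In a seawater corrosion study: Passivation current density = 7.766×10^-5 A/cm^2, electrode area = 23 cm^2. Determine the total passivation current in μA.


I = i_pass * A, then convert A → μA (×10^6)
I = 7.766×10^-5 * 23 * 10^6 = 1786.18 μA

1786.18 μA


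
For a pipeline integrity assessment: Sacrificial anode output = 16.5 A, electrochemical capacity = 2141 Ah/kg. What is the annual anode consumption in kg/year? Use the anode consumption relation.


Annual consumption = current * hours per year / capacity
Rate = 16.5 * 8760 / 2141 = 67.5 kg/year

67.5 kg/year


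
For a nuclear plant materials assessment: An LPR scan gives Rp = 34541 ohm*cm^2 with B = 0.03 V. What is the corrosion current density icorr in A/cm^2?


Apply the Stern-Geary relation: icorr = B / Rp
icorr = 0.03 / 34541 = 8.685×10^-7 A/cm^2

8.685×10^-7 A/cm^2


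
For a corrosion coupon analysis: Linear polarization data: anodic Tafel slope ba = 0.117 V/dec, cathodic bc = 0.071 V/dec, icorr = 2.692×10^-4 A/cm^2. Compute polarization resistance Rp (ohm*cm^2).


Apply the Stern-Geary equation: Rp = ba*bc / (2.303*icorr*(ba+bc))
ba*bc = 0.117*0.071 = 0.008307
ba+bc = 0.188; 2.303*icorr*(ba+bc) = 2.303*2.692×10^-4*0.188 = 1.1655391×10^-4
Rp = 0.008307 / 1.1655391×10^-4 = 71.27 ohm*cm^2

71.27 ohm*cm^2


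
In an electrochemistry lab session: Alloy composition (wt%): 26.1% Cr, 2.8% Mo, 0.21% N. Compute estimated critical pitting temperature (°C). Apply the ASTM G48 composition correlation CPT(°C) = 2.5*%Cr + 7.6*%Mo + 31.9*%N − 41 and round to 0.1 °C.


Apply the ASTM G48 empirical CPT estimate: CPT(°C) = 2.5*%Cr + 7.6*%Mo + 31.9*%N − 41
2.5*26.1 = 65.25; 7.6*2.8 = 21.28; 31.9*0.21 = 6.699
CPT = 65.25 + 21.28 + 6.699 − 41 = 52.229 °C
Rounded to 0.1 °C: CPT ≈ 52.2 °C

52.2 °C


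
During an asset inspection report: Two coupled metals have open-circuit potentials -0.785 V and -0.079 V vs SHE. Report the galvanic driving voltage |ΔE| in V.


Driving voltage is the absolute potential difference.
|ΔE| = |-0.785 − (-0.079)| = 0.706 V

0.706 V


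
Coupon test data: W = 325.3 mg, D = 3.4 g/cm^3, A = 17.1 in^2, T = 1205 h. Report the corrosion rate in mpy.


Apply the mpy weight-loss relation: CR = 534 * W / (D * A * T)
Numerator: 534 * 325.3 = 173710.2
Denominator: 3.4 * 17.1 * 1205 = 70058.7
CR = 173710.2 / 70058.7 = 2.4795 mpy

2.4795 mpy


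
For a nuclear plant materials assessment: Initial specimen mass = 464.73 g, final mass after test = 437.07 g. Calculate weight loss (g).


Weight loss = initial − final
WL = 464.73 − 437.07 = 27.66 g

27.66 g


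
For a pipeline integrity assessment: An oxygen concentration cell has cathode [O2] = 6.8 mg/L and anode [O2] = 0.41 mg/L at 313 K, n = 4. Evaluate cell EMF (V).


Apply the Nernst concentration-cell relation: E = (RT/nF)*ln(C_cathode/C_anode)
RT/nF = 8.314*313/(4*96485) = 0.00674271 V
ln(6.8/0.41) = 2.80852
E = 0.00674271 * 2.80852 = 0.01894 V

0.01894 V


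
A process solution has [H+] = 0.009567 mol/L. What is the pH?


pH = −log10[H+]
pH = −log10(0.009567) = 2.02

2.02


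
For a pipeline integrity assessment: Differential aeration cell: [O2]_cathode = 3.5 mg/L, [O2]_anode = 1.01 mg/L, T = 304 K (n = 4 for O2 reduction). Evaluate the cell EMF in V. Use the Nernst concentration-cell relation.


Apply the Nernst concentration-cell relation: E = (RT/nF)*ln(C_cathode/C_anode)
RT/nF = 8.314*304/(4*96485) = 0.00654883 V
ln(3.5/1.01) = 1.24281
E = 0.00654883 * 1.24281 = 0.00814 V

0.00814 V


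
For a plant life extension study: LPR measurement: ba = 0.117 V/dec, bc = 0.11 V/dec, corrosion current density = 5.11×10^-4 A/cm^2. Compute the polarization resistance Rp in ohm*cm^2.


Apply the Stern-Geary equation: Rp = ba*bc / (2.303*icorr*(ba+bc))
ba*bc = 0.117*0.11 = 0.01287
ba+bc = 0.227; 2.303*icorr*(ba+bc) = 2.303*5.11×10^-4*0.227 = 2.6714109×10^-4
Rp = 0.01287 / 2.6714109×10^-4 = 48.18 ohm*cm^2

48.18 ohm*cm^2


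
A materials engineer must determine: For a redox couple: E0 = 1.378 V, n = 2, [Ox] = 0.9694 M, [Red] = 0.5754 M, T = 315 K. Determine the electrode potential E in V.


Apply the Nernst equation: E = E0 + (RT/nF)*ln([Ox]/[Red])
Step 1: RT/nF = 8.314*315/(2*96485) = 0.01357159 V
Step 2: [Ox]/[Red] = 0.9694/0.5754 = 1.684741
Step 3: ln(1.684741) = 0.521612
Step 4: correction = 0.01357159 * 0.521612 = 0.007 V
E = 1.378 + 0.007 = 1.385 V

1.385 V


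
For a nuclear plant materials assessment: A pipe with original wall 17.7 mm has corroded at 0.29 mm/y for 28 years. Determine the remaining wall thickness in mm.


Remaining wall = original − CR × time
t = 17.7 − 0.29*28 = 17.7 − 8.12 = 9.58 mm

9.58 mm


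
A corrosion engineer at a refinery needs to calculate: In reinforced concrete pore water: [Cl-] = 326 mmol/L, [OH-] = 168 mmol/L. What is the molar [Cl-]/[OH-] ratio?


Threshold parameter = [Cl-] / [OH-] (molar basis; both in mmol/L, so units cancel)
Ratio = 326 / 168 = 1.94

1.94


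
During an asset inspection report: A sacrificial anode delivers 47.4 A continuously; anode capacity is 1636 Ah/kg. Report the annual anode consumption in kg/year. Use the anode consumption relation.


Annual consumption = current * hours per year / capacity
Rate = 47.4 * 8760 / 1636 = 253.8 kg/year

253.8 kg/year


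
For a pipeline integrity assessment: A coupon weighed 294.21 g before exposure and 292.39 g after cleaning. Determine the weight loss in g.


Weight loss = initial − final
WL = 294.21 − 292.39 = 1.82 g

1.82 g


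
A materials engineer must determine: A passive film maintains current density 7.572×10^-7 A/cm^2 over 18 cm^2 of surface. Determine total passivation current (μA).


I = i_pass * A, then convert A → μA (×10^6)
I = 7.572×10^-7 * 18 * 10^6 = 13.63 μA

13.63 μA


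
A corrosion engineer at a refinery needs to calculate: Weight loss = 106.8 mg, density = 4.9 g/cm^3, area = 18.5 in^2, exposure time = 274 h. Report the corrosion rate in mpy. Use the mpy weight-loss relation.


Apply the mpy weight-loss relation: CR = 534 * W / (D * A * T)
Numerator: 534 * 106.8 = 57031.2
Denominator: 4.9 * 18.5 * 274 = 24838.1
CR = 57031.2 / 24838.1 = 2.296 mpy

2.296 mpy


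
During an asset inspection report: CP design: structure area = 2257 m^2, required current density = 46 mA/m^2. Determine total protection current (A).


I = area * current density, then convert mA → A (÷1000)
I = 2257 * 46 / 1000 = 103.82 A

103.82 A


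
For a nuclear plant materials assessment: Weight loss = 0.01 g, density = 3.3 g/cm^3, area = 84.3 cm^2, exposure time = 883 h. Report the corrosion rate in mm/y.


Apply the mm/y weight-loss relation: CR = 87600 * W / (D * A * T)
Numerator: 87600 * 0.01 = 876.0
Denominator: 3.3 * 84.3 * 883 = 245641.77
CR = 876.0 / 245641.77 = 0.003566 mm/y

0.003566 mm/y


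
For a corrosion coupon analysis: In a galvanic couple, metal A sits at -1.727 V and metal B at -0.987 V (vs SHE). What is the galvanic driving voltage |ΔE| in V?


Driving voltage is the absolute potential difference.
|ΔE| = |-1.727 − (-0.987)| = 0.74 V

0.74 V


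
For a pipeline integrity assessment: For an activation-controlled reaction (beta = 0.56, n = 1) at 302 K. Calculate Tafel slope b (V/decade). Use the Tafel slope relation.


Apply the Tafel slope relation: b = 2.303*R*T/(beta*n*F)
Numerator: 2.303 * 8.314 * 302 = 5782.44
Denominator: 0.56 * 1 * 96485 = 54031.6
b = 5782.44 / 54031.6 = 0.107 V/decade

0.107 V/decade


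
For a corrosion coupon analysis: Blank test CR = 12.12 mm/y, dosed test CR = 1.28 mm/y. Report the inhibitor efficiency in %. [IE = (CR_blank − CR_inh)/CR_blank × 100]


Apply the inhibitor-efficiency definition: IE = (CR_blank − CR_inh)/CR_blank × 100
IE = (12.12 − 1.28) / 12.12 × 100
IE = 10.84 / 12.12 × 100 = 89.4 %

89.4 %


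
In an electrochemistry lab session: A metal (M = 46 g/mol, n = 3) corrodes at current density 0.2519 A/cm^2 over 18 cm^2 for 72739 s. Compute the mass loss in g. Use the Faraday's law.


Apply Faraday's law: m = i*A*t*M / (n*F)
Total charge passed Q = i*A*t = 0.2519*18*72739 = 329813.1738 C
m = Q*M/(n*F) = 329813.1738*46/(3*96485) = 52.41369 g

52.41369 g


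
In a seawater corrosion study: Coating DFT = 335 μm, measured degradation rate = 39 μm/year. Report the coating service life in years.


Service life = thickness / degradation rate
Life = 335 / 39 = 8.6 years

8.6 years


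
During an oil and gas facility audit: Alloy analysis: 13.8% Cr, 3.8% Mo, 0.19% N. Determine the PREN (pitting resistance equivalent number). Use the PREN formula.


Apply the PREN formula: PREN = Cr + 3.3*Mo + 16*N
PREN = 13.8 + 3.3*3.8 + 16*0.19
PREN = 13.8 + 12.54 + 3.04 = 29.38

29.38


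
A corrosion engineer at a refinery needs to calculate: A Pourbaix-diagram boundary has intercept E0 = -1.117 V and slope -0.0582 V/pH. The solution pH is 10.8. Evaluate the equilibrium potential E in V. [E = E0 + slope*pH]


Apply the Pourbaix line equation: E = E0 + slope*pH
E = -1.117 + (-0.0582)*10.8 = -1.117 + (-0.62856) = -1.74556 V
Rounded to 4 decimal places: E = -1.7456 V

-1.7456 V


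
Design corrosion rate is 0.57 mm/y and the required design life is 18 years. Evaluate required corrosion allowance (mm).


Corrosion allowance = CR × design life
CA = 0.57 * 18 = 10.26 mm

10.26 mm


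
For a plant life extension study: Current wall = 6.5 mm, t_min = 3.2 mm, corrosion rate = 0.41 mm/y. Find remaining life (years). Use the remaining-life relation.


Apply the remaining-life relation: RL = (t_current − t_min) / CR
RL = (6.5 − 3.2) / 0.41 = 3.3 / 0.41 = 8.0 years

8.0 years


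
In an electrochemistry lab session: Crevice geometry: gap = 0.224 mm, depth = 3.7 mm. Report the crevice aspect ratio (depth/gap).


Aspect ratio = depth / gap
Ratio = 3.7 / 0.224 = 16.5

16.5


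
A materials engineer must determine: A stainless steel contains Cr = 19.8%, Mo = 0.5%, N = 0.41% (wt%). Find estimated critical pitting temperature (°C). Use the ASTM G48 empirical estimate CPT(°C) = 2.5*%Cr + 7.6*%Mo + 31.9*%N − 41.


Apply the ASTM G48 empirical CPT estimate: CPT(°C) = 2.5*%Cr + 7.6*%Mo + 31.9*%N − 41
2.5*19.8 = 49.5; 7.6*0.5 = 3.8; 31.9*0.41 = 13.079
CPT = 49.5 + 3.8 + 13.079 − 41 = 25.379 °C
Rounded to 0.1 °C: CPT ≈ 25.4 °C

25.4 °C


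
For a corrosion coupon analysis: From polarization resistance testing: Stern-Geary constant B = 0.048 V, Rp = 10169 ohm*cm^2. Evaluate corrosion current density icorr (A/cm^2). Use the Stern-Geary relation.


Apply the Stern-Geary relation: icorr = B / Rp
icorr = 0.048 / 10169 = 4.72×10^-6 A/cm^2

4.72×10^-6 A/cm^2


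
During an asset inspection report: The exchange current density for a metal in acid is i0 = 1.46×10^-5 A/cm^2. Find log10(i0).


i0 = 1.46×10^-5 A/cm^2
log10(i0) = -4.836

-4.836


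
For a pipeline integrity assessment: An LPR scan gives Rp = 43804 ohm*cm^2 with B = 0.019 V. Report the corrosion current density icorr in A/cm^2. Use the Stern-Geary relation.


Apply the Stern-Geary relation: icorr = B / Rp
icorr = 0.019 / 43804 = 4.338×10^-7 A/cm^2

4.338×10^-7 A/cm^2


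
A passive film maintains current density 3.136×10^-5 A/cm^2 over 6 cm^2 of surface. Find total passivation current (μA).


I = i_pass * A, then convert A → μA (×10^6)
I = 3.136×10^-5 * 6 * 10^6 = 188.16 μA

188.16 μA


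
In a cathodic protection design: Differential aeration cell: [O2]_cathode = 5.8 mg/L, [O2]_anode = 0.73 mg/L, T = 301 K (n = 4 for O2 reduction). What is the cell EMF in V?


Apply the Nernst concentration-cell relation: E = (RT/nF)*ln(C_cathode/C_anode)
RT/nF = 8.314*301/(4*96485) = 0.0064842 V
ln(5.8/0.73) = 2.07257
E = 0.0064842 * 2.07257 = 0.01344 V

0.01344 V


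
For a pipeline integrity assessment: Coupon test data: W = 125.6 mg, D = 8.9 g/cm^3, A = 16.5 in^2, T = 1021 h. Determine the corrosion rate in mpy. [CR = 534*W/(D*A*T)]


Apply the mpy weight-loss relation: CR = 534 * W / (D * A * T)
Numerator: 534 * 125.6 = 67070.4
Denominator: 8.9 * 16.5 * 1021 = 149933.85
CR = 67070.4 / 149933.85 = 0.447 mpy

0.447 mpy


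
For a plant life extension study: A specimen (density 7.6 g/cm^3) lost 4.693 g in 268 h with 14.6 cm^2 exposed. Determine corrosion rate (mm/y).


Apply the mm/y weight-loss relation: CR = 87600 * W / (D * A * T)
Numerator: 87600 * 4.693 = 411106.8
Denominator: 7.6 * 14.6 * 268 = 29737.28
CR = 411106.8 / 29737.28 = 13.824627 mm/y

13.824627 mm/y


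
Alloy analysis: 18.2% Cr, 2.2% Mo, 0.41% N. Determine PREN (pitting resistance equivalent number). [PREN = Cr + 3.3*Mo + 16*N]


Apply the PREN formula: PREN = Cr + 3.3*Mo + 16*N
PREN = 18.2 + 3.3*2.2 + 16*0.41
PREN = 18.2 + 7.26 + 6.56 = 32.02

32.02


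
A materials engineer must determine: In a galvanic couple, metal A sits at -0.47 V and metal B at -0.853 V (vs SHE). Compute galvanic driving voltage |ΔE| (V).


Driving voltage is the absolute potential difference.
|ΔE| = |-0.47 − (-0.853)| = 0.383 V

0.383 V


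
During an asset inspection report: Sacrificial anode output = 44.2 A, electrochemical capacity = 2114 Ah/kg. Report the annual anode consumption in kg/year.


Annual consumption = current * hours per year / capacity
Rate = 44.2 * 8760 / 2114 = 183.2 kg/year

183.2 kg/year


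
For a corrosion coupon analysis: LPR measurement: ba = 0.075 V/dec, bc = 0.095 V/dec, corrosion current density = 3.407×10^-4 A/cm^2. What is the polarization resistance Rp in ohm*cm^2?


Apply the Stern-Geary equation: Rp = ba*bc / (2.303*icorr*(ba+bc))
ba*bc = 0.075*0.095 = 0.007125
ba+bc = 0.17; 2.303*icorr*(ba+bc) = 2.303*3.407×10^-4*0.17 = 1.3338746×10^-4
Rp = 0.007125 / 1.3338746×10^-4 = 53.42 ohm*cm^2

53.42 ohm*cm^2


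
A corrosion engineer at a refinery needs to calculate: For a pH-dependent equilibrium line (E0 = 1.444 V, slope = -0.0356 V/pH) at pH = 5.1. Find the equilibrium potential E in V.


Apply the Pourbaix line equation: E = E0 + slope*pH
E = 1.444 + (-0.0356)*5.1 = 1.444 + (-0.18156) = 1.26244 V
Rounded to 4 decimal places: E = 1.2624 V

1.2624 V


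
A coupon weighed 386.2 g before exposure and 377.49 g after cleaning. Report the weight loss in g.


Weight loss = initial − final
WL = 386.2 − 377.49 = 8.71 g

8.71 g


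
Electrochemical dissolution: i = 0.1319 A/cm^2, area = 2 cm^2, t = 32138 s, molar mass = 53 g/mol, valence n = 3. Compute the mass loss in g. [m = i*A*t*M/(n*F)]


Apply Faraday's law: m = i*A*t*M / (n*F)
Total charge passed Q = i*A*t = 0.1319*2*32138 = 8478.0044 C
m = Q*M/(n*F) = 8478.0044*53/(3*96485) = 1.55235 g

1.55235 g


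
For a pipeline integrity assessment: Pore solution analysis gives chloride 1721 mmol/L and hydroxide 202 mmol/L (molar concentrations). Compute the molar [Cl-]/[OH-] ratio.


Threshold parameter = [Cl-] / [OH-] (molar basis; both in mmol/L, so units cancel)
Ratio = 1721 / 202 = 8.52

8.52


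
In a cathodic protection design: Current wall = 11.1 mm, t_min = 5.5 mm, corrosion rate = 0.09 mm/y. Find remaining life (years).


Apply the remaining-life relation: RL = (t_current − t_min) / CR
RL = (11.1 − 5.5) / 0.09 = 5.6 / 0.09 = 62.2 years

62.2 years


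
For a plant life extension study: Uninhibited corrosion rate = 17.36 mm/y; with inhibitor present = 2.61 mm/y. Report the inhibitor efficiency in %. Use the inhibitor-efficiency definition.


Apply the inhibitor-efficiency definition: IE = (CR_blank − CR_inh)/CR_blank × 100
IE = (17.36 − 2.61) / 17.36 × 100
IE = 14.75 / 17.36 × 100 = 85.0 %

85.0 %


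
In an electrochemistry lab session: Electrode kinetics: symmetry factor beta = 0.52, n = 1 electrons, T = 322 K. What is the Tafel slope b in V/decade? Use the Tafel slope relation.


Apply the Tafel slope relation: b = 2.303*R*T/(beta*n*F)
Numerator: 2.303 * 8.314 * 322 = 6165.38
Denominator: 0.52 * 1 * 96485 = 50172.2
b = 6165.38 / 50172.2 = 0.123 V/decade

0.123 V/decade


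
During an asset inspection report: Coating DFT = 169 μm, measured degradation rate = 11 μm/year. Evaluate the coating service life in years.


Service life = thickness / degradation rate
Life = 169 / 11 = 15.4 years

15.4 years


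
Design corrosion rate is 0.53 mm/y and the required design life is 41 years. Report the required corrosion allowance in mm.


Corrosion allowance = CR × design life
CA = 0.53 * 41 = 21.73 mm

21.73 mm


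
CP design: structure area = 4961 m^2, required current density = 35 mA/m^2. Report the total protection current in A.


I = area * current density, then convert mA → A (÷1000)
I = 4961 * 35 / 1000 = 173.64 A

173.64 A


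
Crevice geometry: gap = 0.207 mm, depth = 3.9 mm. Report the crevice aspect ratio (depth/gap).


Aspect ratio = depth / gap
Ratio = 3.9 / 0.207 = 18.8

18.8


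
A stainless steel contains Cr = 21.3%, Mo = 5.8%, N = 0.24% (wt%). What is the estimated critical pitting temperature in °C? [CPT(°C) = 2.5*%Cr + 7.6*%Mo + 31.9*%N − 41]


Apply the ASTM G48 empirical CPT estimate: CPT(°C) = 2.5*%Cr + 7.6*%Mo + 31.9*%N − 41
2.5*21.3 = 53.25; 7.6*5.8 = 44.08; 31.9*0.24 = 7.656
CPT = 53.25 + 44.08 + 7.656 − 41 = 63.986 °C
Rounded to 0.1 °C: CPT ≈ 64.0 °C

64.0 °C


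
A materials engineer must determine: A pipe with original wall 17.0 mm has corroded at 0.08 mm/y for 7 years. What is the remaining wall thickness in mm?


Remaining wall = original − CR × time
t = 17.0 − 0.08*7 = 17.0 − 0.56 = 16.44 mm

16.44 mm


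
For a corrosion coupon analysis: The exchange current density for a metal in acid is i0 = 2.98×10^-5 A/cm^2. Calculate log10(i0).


i0 = 2.98×10^-5 A/cm^2
log10(i0) = -4.526

-4.526


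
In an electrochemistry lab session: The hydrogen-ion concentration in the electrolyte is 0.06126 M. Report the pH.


pH = −log10[H+]
pH = −log10(0.06126) = 1.21

1.21


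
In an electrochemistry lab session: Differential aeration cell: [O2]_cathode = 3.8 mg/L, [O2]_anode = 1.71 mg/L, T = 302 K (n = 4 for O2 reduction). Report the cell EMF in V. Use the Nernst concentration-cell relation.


Apply the Nernst concentration-cell relation: E = (RT/nF)*ln(C_cathode/C_anode)
RT/nF = 8.314*302/(4*96485) = 0.00650575 V
ln(3.8/1.71) = 0.79851
E = 0.00650575 * 0.79851 = 0.00519 V

0.00519 V


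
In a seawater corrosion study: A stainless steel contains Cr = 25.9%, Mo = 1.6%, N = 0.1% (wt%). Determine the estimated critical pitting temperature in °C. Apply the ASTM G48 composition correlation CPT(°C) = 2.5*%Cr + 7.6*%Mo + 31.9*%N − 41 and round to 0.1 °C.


Apply the ASTM G48 empirical CPT estimate: CPT(°C) = 2.5*%Cr + 7.6*%Mo + 31.9*%N − 41
2.5*25.9 = 64.75; 7.6*1.6 = 12.16; 31.9*0.1 = 3.19
CPT = 64.75 + 12.16 + 3.19 − 41 = 39.1 °C
Rounded to 0.1 °C: CPT ≈ 39.1 °C

39.1 °C


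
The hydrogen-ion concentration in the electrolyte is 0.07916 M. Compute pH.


pH = −log10[H+]
pH = −log10(0.07916) = 1.1

1.1


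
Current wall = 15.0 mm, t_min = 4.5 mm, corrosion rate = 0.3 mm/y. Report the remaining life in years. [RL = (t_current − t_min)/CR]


Apply the remaining-life relation: RL = (t_current − t_min) / CR
RL = (15.0 − 4.5) / 0.3 = 10.5 / 0.3 = 35.0 years

35.0 years


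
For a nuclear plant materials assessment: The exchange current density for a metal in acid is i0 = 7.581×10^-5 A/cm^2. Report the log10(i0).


i0 = 7.581×10^-5 A/cm^2
log10(i0) = -4.12

-4.12


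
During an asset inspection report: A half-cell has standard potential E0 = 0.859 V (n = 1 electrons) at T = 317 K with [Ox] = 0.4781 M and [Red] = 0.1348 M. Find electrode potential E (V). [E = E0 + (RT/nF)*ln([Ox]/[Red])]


Apply the Nernst equation: E = E0 + (RT/nF)*ln([Ox]/[Red])
Step 1: RT/nF = 8.314*317/(1*96485) = 0.02731552 V
Step 2: [Ox]/[Red] = 0.4781/0.1348 = 3.546736
Step 3: ln(3.546736) = 1.266028
Step 4: correction = 0.02731552 * 1.266028 = 0.035 V
E = 0.859 + 0.035 = 0.894 V

0.894 V


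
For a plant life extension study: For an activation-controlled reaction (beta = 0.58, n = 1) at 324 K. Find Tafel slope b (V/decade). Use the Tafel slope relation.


Apply the Tafel slope relation: b = 2.303*R*T/(beta*n*F)
Numerator: 2.303 * 8.314 * 324 = 6203.67
Denominator: 0.58 * 1 * 96485 = 55961.3
b = 6203.67 / 55961.3 = 0.111 V/decade

0.111 V/decade


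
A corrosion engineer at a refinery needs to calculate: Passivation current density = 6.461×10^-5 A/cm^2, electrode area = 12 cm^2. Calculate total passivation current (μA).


I = i_pass * A, then convert A → μA (×10^6)
I = 6.461×10^-5 * 12 * 10^6 = 775.32 μA

775.32 μA


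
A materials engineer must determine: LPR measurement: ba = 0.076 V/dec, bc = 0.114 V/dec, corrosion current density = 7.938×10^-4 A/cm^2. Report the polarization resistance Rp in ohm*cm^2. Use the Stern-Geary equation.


Apply the Stern-Geary equation: Rp = ba*bc / (2.303*icorr*(ba+bc))
ba*bc = 0.076*0.114 = 0.008664
ba+bc = 0.19; 2.303*icorr*(ba+bc) = 2.303*7.938×10^-4*0.19 = 3.4734307×10^-4
Rp = 0.008664 / 3.4734307×10^-4 = 24.94 ohm*cm^2

24.94 ohm*cm^2


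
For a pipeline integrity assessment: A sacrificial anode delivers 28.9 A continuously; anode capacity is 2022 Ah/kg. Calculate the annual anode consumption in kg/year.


Annual consumption = current * hours per year / capacity
Rate = 28.9 * 8760 / 2022 = 125.2 kg/year

125.2 kg/year


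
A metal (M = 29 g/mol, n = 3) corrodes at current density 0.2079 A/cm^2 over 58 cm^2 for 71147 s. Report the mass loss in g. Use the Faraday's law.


Apply Faraday's law: m = i*A*t*M / (n*F)
Total charge passed Q = i*A*t = 0.2079*58*71147 = 857904.7554 C
m = Q*M/(n*F) = 857904.7554*29/(3*96485) = 85.952 g

85.952 g


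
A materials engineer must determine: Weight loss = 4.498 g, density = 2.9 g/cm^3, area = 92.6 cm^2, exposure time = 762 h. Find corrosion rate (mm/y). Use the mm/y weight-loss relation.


Apply the mm/y weight-loss relation: CR = 87600 * W / (D * A * T)
Numerator: 87600 * 4.498 = 394024.8
Denominator: 2.9 * 92.6 * 762 = 204627.48
CR = 394024.8 / 204627.48 = 1.9256 mm/y

1.9256 mm/y


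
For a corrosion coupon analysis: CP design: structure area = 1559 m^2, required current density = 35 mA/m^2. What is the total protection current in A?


I = area * current density, then convert mA → A (÷1000)
I = 1559 * 35 / 1000 = 54.57 A

54.57 A


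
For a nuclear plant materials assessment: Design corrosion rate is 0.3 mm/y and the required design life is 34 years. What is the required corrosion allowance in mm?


Corrosion allowance = CR × design life
CA = 0.3 * 34 = 10.2 mm

10.2 mm


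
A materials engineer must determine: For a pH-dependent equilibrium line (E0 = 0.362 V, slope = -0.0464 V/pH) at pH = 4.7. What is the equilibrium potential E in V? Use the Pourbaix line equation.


Apply the Pourbaix line equation: E = E0 + slope*pH
E = 0.362 + (-0.0464)*4.7 = 0.362 + (-0.21808) = 0.14392 V
Rounded to 4 decimal places: E = 0.1439 V

0.1439 V


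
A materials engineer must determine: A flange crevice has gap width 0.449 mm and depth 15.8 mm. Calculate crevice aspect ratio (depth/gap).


Aspect ratio = depth / gap
Ratio = 15.8 / 0.449 = 35.2

35.2


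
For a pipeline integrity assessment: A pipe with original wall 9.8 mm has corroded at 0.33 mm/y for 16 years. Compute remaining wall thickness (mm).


Remaining wall = original − CR × time
t = 9.8 − 0.33*16 = 9.8 − 5.28 = 4.52 mm

4.52 mm


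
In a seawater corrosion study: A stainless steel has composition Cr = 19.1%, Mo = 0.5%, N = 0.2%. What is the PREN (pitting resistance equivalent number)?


Apply the PREN formula: PREN = Cr + 3.3*Mo + 16*N
PREN = 19.1 + 3.3*0.5 + 16*0.2
PREN = 19.1 + 1.65 + 3.2 = 23.95

23.95


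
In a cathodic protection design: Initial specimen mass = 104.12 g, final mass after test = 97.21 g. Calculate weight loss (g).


Weight loss = initial − final
WL = 104.12 − 97.21 = 6.91 g

6.91 g


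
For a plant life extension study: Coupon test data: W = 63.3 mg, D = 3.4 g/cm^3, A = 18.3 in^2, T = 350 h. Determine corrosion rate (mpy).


Apply the mpy weight-loss relation: CR = 534 * W / (D * A * T)
Numerator: 534 * 63.3 = 33802.2
Denominator: 3.4 * 18.3 * 350 = 21777.0
CR = 33802.2 / 21777.0 = 1.5522 mpy

1.5522 mpy


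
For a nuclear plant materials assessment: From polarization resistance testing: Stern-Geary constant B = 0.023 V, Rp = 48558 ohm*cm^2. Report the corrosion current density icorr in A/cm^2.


Apply the Stern-Geary relation: icorr = B / Rp
icorr = 0.023 / 48558 = 4.737×10^-7 A/cm^2

4.737×10^-7 A/cm^2


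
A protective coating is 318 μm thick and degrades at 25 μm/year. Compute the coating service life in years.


Service life = thickness / degradation rate
Life = 318 / 25 = 12.7 years

12.7 years


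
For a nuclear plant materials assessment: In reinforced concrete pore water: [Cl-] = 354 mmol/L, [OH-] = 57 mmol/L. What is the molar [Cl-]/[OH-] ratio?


Threshold parameter = [Cl-] / [OH-] (molar basis; both in mmol/L, so units cancel)
Ratio = 354 / 57 = 6.21

6.21


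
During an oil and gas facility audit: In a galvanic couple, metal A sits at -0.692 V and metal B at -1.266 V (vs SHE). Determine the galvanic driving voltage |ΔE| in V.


Driving voltage is the absolute potential difference.
|ΔE| = |-0.692 − (-1.266)| = 0.574 V

0.574 V


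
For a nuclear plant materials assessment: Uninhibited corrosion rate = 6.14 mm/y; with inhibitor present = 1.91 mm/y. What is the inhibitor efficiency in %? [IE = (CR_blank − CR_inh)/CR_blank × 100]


Apply the inhibitor-efficiency definition: IE = (CR_blank − CR_inh)/CR_blank × 100
IE = (6.14 − 1.91) / 6.14 × 100
IE = 4.23 / 6.14 × 100 = 68.9 %

68.9 %


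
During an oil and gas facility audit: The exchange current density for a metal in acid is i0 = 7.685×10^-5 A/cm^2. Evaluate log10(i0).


i0 = 7.685×10^-5 A/cm^2
log10(i0) = -4.114

-4.114


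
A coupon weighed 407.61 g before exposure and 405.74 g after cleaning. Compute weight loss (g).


Weight loss = initial − final
WL = 407.61 − 405.74 = 1.87 g

1.87 g


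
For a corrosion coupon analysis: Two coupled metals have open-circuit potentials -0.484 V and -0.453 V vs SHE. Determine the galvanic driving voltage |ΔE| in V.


Driving voltage is the absolute potential difference.
|ΔE| = |-0.484 − (-0.453)| = 0.031 V

0.031 V


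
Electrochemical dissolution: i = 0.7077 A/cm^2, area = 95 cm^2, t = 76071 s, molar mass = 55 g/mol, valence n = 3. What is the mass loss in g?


Apply Faraday's law: m = i*A*t*M / (n*F)
Total charge passed Q = i*A*t = 0.7077*95*76071 = 5114367.4365 C
m = Q*M/(n*F) = 5114367.4365*55/(3*96485) = 971.7925 g

971.7925 g


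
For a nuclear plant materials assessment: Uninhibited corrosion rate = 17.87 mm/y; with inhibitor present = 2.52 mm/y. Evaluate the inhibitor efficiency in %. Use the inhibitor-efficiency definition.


Apply the inhibitor-efficiency definition: IE = (CR_blank − CR_inh)/CR_blank × 100
IE = (17.87 − 2.52) / 17.87 × 100
IE = 15.35 / 17.87 × 100 = 85.9 %

85.9 %


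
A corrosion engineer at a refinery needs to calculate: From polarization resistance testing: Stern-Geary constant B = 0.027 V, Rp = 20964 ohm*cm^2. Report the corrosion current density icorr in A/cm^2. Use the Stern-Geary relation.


Apply the Stern-Geary relation: icorr = B / Rp
icorr = 0.027 / 20964 = 1.288×10^-6 A/cm^2

1.288×10^-6 A/cm^2


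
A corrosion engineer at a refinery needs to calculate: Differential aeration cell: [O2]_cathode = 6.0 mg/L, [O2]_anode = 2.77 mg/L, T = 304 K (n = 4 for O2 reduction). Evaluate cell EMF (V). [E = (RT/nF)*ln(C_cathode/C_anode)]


Apply the Nernst concentration-cell relation: E = (RT/nF)*ln(C_cathode/C_anode)
RT/nF = 8.314*304/(4*96485) = 0.00654883 V
ln(6.0/2.77) = 0.77291
E = 0.00654883 * 0.77291 = 0.00506 V

0.00506 V


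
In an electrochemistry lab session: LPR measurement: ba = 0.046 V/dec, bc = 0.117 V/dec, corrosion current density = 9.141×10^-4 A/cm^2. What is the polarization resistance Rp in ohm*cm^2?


Apply the Stern-Geary equation: Rp = ba*bc / (2.303*icorr*(ba+bc))
ba*bc = 0.046*0.117 = 0.005382
ba+bc = 0.163; 2.303*icorr*(ba+bc) = 2.303*9.141×10^-4*0.163 = 3.4314308×10^-4
Rp = 0.005382 / 3.4314308×10^-4 = 15.7 ohm*cm^2

15.7 ohm*cm^2


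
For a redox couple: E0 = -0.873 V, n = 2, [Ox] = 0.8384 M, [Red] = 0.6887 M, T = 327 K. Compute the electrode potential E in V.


Apply the Nernst equation: E = E0 + (RT/nF)*ln([Ox]/[Red])
Step 1: RT/nF = 8.314*327/(2*96485) = 0.0140886 V
Step 2: [Ox]/[Red] = 0.8384/0.6887 = 1.217366
Step 3: ln(1.217366) = 0.19669
Step 4: correction = 0.0140886 * 0.19669 = 0.0028 V
E = -0.873 + 0.0028 = -0.8702 V

-0.8702 V


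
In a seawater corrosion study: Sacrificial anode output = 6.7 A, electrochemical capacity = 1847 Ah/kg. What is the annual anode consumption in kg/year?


Annual consumption = current * hours per year / capacity
Rate = 6.7 * 8760 / 1847 = 31.8 kg/year

31.8 kg/year


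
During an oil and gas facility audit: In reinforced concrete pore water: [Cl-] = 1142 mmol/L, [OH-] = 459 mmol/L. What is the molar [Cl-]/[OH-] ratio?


Threshold parameter = [Cl-] / [OH-] (molar basis; both in mmol/L, so units cancel)
Ratio = 1142 / 459 = 2.49

2.49


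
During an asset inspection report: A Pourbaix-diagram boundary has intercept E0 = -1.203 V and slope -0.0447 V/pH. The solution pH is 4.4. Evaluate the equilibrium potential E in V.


Apply the Pourbaix line equation: E = E0 + slope*pH
E = -1.203 + (-0.0447)*4.4 = -1.203 + (-0.19668) = -1.39968 V
Rounded to 4 decimal places: E = -1.3997 V

-1.3997 V


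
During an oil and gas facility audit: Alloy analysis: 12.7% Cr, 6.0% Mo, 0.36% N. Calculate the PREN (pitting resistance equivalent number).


Apply the PREN formula: PREN = Cr + 3.3*Mo + 16*N
PREN = 12.7 + 3.3*6.0 + 16*0.36
PREN = 12.7 + 19.8 + 5.76 = 38.26

38.26


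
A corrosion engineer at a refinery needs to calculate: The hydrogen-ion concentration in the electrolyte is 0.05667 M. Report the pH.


pH = −log10[H+]
pH = −log10(0.05667) = 1.25

1.25


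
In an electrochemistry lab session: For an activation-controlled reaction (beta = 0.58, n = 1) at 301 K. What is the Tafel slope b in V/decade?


Apply the Tafel slope relation: b = 2.303*R*T/(beta*n*F)
Numerator: 2.303 * 8.314 * 301 = 5763.29
Denominator: 0.58 * 1 * 96485 = 55961.3
b = 5763.29 / 55961.3 = 0.103 V/decade

0.103 V/decade


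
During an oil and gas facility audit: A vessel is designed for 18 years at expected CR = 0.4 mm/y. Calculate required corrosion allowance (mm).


Corrosion allowance = CR × design life
CA = 0.4 * 18 = 7.2 mm

7.2 mm


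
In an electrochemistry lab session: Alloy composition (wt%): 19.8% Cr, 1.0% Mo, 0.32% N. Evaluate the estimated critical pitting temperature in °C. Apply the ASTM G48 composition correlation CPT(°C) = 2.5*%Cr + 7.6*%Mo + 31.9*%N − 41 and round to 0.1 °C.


Apply the ASTM G48 empirical CPT estimate: CPT(°C) = 2.5*%Cr + 7.6*%Mo + 31.9*%N − 41
2.5*19.8 = 49.5; 7.6*1.0 = 7.6; 31.9*0.32 = 10.208
CPT = 49.5 + 7.6 + 10.208 − 41 = 26.308 °C
Rounded to 0.1 °C: CPT ≈ 26.3 °C

26.3 °C


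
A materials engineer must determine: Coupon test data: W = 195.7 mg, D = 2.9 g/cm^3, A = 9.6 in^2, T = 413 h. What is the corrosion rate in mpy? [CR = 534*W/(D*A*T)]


Apply the mpy weight-loss relation: CR = 534 * W / (D * A * T)
Numerator: 534 * 195.7 = 104503.8
Denominator: 2.9 * 9.6 * 413 = 11497.92
CR = 104503.8 / 11497.92 = 9.0889 mpy

9.0889 mpy


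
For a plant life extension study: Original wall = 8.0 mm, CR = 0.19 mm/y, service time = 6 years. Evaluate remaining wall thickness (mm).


Remaining wall = original − CR × time
t = 8.0 − 0.19*6 = 8.0 − 1.14 = 6.86 mm

6.86 mm


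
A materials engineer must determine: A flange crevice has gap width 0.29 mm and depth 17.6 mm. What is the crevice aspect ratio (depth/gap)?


Aspect ratio = depth / gap
Ratio = 17.6 / 0.29 = 60.7

60.7


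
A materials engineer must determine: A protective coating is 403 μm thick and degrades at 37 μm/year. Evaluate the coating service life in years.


Service life = thickness / degradation rate
Life = 403 / 37 = 10.9 years

10.9 years


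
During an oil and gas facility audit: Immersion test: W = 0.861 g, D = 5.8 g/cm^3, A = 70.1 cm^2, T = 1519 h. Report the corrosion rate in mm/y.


Apply the mm/y weight-loss relation: CR = 87600 * W / (D * A * T)
Numerator: 87600 * 0.861 = 75423.6
Denominator: 5.8 * 70.1 * 1519 = 617595.02
CR = 75423.6 / 617595.02 = 0.1221 mm/y

0.1221 mm/y


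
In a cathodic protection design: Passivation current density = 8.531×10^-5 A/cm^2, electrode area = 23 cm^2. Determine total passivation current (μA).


I = i_pass * A, then convert A → μA (×10^6)
I = 8.531×10^-5 * 23 * 10^6 = 1962.13 μA

1962.13 μA


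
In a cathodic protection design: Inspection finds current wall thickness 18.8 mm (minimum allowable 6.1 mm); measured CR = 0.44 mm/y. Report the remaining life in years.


Apply the remaining-life relation: RL = (t_current − t_min) / CR
RL = (18.8 − 6.1) / 0.44 = 12.7 / 0.44 = 28.9 years

28.9 years


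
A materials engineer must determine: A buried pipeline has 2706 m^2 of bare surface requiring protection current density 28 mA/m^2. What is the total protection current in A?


I = area * current density, then convert mA → A (÷1000)
I = 2706 * 28 / 1000 = 75.77 A

75.77 A


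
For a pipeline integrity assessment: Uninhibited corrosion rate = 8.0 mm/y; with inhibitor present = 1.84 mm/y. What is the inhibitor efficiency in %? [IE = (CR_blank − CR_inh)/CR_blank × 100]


Apply the inhibitor-efficiency definition: IE = (CR_blank − CR_inh)/CR_blank × 100
IE = (8.0 − 1.84) / 8.0 × 100
IE = 6.16 / 8.0 × 100 = 77.0 %

77.0 %


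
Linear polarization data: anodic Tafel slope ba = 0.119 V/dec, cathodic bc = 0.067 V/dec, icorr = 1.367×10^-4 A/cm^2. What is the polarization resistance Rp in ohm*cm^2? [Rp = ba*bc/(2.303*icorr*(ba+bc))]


Apply the Stern-Geary equation: Rp = ba*bc / (2.303*icorr*(ba+bc))
ba*bc = 0.119*0.067 = 0.007973
ba+bc = 0.186; 2.303*icorr*(ba+bc) = 2.303*1.367×10^-4*0.186 = 5.8556539×10^-5
Rp = 0.007973 / 5.8556539×10^-5 = 136.2 ohm*cm^2

136.2 ohm*cm^2
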